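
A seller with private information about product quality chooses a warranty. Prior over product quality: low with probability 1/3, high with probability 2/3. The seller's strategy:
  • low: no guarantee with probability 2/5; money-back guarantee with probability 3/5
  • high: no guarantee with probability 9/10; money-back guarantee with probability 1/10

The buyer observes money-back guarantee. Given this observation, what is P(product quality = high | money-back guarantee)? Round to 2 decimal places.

Apply Bayes' rule using the sender's strategy as the likelihood.
P(money-back guarantee) = (1/3)·(3/5) + (2/3)·(1/10) = 4/15
P(high | money-back guarantee) = ((2/3)·(1/10)) / (4/15) = (1/15) / (4/15) = 1/4

0.25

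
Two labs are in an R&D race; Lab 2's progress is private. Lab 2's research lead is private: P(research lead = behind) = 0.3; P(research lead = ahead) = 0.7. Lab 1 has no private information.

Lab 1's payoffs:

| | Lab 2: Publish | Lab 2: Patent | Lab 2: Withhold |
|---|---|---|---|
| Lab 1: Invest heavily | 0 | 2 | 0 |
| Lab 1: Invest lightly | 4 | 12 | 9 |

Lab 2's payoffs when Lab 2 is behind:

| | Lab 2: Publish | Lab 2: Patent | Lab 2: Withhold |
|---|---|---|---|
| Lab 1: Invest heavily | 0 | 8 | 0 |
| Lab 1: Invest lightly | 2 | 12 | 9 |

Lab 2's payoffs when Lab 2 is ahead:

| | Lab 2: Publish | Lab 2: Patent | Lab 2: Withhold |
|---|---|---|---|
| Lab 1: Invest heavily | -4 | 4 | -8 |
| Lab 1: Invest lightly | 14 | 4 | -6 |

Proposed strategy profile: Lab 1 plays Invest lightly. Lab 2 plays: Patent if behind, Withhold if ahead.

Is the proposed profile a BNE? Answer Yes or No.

No

Lab 1 plays Invest lightly: E[Invest lightly] = 0.3·(12) + 0.7·(9) = 9.9; E[Invest heavily] = 0.6. Best-responding. ✓
Lab 2 (research lead behind), facing Invest lightly: Publish gives 2, Patent gives 12, Withhold gives 9. Proposed Patent is best. ✓
Lab 2 (research lead ahead), facing Invest lightly: Publish gives 14, Patent gives 4, Withhold gives -6. Proposed Withhold is not best — profitable deviation exists. ✗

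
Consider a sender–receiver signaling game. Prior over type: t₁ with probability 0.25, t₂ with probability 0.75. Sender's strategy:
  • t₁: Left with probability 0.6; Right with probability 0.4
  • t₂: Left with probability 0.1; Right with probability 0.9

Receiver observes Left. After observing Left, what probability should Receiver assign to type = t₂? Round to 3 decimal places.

0.333

Apply Bayes' rule using the sender's strategy as the likelihood.
P(Left) = 0.25·0.6 + 0.75·0.1 = 0.225
P(t₂ | Left) = (0.75·0.1) / 0.225 = 0.075 / 0.225 = 0.333333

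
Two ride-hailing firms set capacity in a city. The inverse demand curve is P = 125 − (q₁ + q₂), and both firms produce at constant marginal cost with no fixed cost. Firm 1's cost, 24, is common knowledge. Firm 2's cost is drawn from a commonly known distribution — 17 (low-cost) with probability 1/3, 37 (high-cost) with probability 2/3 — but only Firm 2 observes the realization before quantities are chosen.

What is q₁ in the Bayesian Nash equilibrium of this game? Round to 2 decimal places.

35.78

Type-c best response for Firm 2: q₂(c) = (125 − c)/2 − q₁/2.
Firm 1 maximizes expected profit; its first-order condition is 125 − 2q₁ − E[q₂] − 24 = 0.
Substituting E[q₂] and solving: E[c₂] = 30.3333, so q₁ = (125 − 2·24 + 30.3333)/3 = 35.7778.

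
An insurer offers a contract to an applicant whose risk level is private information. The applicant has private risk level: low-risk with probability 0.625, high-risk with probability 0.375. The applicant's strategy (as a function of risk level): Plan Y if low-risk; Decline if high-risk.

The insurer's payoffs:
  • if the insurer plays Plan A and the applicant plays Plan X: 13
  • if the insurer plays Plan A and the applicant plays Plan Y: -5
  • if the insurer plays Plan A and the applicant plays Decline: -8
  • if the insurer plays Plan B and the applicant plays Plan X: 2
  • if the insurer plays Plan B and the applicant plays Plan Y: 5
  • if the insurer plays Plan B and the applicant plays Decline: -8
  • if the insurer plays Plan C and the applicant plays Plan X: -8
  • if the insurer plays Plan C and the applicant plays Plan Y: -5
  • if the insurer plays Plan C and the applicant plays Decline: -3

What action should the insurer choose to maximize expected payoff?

E[Plan A] = 0.625·(-5) + 0.375·(-8) = -6.125
E[Plan B] = 0.625·(5) + 0.375·(-8) = 0.125
E[Plan C] = 0.625·(-5) + 0.375·(-3) = -4.25
Best response: Plan B (0.125 is the largest).

Plan B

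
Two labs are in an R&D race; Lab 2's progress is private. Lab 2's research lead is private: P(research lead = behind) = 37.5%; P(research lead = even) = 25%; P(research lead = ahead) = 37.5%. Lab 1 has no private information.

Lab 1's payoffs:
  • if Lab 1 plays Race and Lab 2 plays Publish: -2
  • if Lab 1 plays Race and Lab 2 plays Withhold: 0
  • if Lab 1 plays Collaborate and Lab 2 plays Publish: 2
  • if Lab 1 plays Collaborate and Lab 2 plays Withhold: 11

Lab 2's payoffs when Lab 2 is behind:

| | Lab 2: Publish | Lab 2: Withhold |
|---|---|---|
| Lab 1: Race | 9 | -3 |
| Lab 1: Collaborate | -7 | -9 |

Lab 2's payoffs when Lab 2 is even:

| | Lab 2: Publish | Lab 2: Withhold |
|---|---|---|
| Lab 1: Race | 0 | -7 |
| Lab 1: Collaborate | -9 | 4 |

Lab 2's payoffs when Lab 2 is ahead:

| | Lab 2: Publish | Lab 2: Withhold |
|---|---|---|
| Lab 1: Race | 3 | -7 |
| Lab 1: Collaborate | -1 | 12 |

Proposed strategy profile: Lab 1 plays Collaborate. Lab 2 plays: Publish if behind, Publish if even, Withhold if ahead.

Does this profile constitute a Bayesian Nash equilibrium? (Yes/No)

No

Lab 1 plays Collaborate: E[Collaborate] = 0.375·(2) + 0.25·(2) + 0.375·(11) = 5.375; E[Race] = -1.25. Best-responding. ✓
Lab 2 (research lead behind), facing Collaborate: Publish gives -7, Withhold gives -9. Proposed Publish is best. ✓
Lab 2 (research lead even), facing Collaborate: Publish gives -9, Withhold gives 4. Proposed Publish is not best — profitable deviation exists. ✗
Lab 2 (research lead ahead), facing Collaborate: Publish gives -1, Withhold gives 12. Proposed Withhold is best. ✓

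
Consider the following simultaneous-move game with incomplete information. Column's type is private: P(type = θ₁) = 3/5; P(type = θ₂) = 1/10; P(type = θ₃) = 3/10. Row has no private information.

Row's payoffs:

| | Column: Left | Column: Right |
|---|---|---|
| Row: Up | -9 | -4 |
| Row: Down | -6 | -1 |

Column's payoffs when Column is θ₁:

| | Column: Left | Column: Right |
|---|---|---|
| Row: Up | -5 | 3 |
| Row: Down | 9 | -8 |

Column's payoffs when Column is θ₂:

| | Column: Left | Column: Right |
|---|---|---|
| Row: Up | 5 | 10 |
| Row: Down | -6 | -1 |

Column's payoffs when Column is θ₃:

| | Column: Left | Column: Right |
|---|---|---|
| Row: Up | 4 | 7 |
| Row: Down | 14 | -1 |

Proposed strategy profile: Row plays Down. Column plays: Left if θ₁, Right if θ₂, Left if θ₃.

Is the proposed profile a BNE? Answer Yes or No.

Yes

A profile is a BNE iff every type of every player is best-responding given beliefs about the other side.
Row plays Down: E[Down] = 3/5·(-6) + 1/10·(-1) + 3/10·(-6) = -11/2; E[Up] = -17/2. Best-responding. ✓
Column (type θ₁), facing Down: Left gives 9, Right gives -8. Proposed Left is best. ✓
Column (type θ₂), facing Down: Left gives -6, Right gives -1. Proposed Right is best. ✓
Column (type θ₃), facing Down: Left gives 14, Right gives -1. Proposed Left is best. ✓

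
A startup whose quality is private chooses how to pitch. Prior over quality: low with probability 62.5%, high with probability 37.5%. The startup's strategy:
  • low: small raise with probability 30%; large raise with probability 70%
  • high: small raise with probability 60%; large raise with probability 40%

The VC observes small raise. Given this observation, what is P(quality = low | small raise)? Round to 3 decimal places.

0.455

P(small raise) = 0.625·0.3 + 0.375·0.6 = 0.4125
P(low | small raise) = (0.625·0.3) / 0.4125 = 0.1875 / 0.4125 = 0.454545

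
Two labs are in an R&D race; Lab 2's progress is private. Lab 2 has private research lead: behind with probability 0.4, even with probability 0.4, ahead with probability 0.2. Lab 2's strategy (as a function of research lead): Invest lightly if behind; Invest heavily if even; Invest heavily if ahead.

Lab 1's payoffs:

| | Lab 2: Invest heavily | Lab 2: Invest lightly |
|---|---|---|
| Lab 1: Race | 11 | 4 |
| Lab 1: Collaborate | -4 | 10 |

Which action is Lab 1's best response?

Race

Compute Lab 1's expected payoff for each action, taking the expectation over Lab 2's type.
E[Race] = 0.4·(4) + 0.4·(11) + 0.2·(11) = 8.2
E[Collaborate] = 0.4·(10) + 0.4·(-4) + 0.2·(-4) = 1.6
Best response: Race (8.2 is the largest).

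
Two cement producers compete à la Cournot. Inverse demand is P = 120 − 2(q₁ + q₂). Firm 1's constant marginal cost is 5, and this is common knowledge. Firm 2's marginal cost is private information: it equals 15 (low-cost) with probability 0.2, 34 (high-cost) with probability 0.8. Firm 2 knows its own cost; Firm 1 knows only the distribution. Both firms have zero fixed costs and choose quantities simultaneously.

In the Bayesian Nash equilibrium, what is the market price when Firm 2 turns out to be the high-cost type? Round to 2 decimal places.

53.63

Type-c best response for Firm 2: q₂(c) = (120 − c)/4 − q₁/2.
Firm 1 maximizes expected profit; its first-order condition is 120 − 4q₁ − 2E[q₂] − 5 = 0.
Substituting E[q₂] and solving: E[c₂] = 30.2, so q₁ = (120 − 2·5 + 30.2)/6 = 23.3667.
q₂(high-cost) = 9.81667, so P = 120 − 2·(23.3667 + 9.81667) = 53.6333.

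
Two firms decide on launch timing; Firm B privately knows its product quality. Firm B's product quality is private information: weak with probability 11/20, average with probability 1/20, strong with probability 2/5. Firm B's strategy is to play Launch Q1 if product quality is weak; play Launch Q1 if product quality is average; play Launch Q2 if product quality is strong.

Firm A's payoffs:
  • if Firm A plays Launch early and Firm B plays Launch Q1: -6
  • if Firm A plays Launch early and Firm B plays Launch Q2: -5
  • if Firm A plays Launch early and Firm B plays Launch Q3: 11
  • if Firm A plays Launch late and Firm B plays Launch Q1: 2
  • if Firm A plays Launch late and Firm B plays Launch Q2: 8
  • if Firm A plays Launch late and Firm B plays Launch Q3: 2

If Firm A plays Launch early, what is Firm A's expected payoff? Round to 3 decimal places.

E[Launch early] = 11/20·(-6) + 1/20·(-6) + 2/5·(-5) = (-33/10) + (-3/10) + (-2) = -28/5

-5.600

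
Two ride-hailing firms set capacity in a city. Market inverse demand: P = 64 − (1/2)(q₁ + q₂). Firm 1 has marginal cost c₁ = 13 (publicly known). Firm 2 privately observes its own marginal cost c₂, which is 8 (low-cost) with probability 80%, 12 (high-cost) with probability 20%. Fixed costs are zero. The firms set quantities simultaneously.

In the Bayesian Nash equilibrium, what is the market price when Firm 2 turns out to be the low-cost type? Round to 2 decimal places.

Each type of Firm 2 best-responds to q₁; Firm 1 best-responds to the expected q₂ over Firm 2's types.
Firm 2 with cost c maximizes (64 − (1/2)(q₁+q₂) − c)·q₂, giving q₂(c) = (64 − c − (1/2)q₁).
E[c₂] = 0.8·8 + 0.2·12 = 8.8
Firm 1's FOC against E[q₂] yields q₁ = (64 − 2·13 + E[c₂])/(3/2) = (64 − 26 + 8.8)/(3/2) = 31.2.
q₂(low-cost) = 40.4, so P = 64 − (1/2)·(31.2 + 40.4) = 28.2.

28.20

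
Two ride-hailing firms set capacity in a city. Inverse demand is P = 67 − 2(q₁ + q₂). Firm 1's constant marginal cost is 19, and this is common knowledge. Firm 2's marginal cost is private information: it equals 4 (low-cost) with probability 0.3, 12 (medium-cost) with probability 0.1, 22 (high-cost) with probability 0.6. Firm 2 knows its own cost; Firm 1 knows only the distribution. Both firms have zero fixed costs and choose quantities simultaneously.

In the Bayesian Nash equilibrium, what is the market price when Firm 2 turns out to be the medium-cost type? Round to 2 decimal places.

Type-c best response for Firm 2: q₂(c) = (67 − c)/4 − q₁/2.
Firm 1 maximizes expected profit; its first-order condition is 67 − 4q₁ − 2E[q₂] − 19 = 0.
Substituting E[q₂] and solving: E[c₂] = 15.6, so q₁ = (67 − 2·19 + 15.6)/6 = 7.43333.
q₂(medium-cost) = 10.0333, so P = 67 − 2·(7.43333 + 10.0333) = 32.0667.

32.07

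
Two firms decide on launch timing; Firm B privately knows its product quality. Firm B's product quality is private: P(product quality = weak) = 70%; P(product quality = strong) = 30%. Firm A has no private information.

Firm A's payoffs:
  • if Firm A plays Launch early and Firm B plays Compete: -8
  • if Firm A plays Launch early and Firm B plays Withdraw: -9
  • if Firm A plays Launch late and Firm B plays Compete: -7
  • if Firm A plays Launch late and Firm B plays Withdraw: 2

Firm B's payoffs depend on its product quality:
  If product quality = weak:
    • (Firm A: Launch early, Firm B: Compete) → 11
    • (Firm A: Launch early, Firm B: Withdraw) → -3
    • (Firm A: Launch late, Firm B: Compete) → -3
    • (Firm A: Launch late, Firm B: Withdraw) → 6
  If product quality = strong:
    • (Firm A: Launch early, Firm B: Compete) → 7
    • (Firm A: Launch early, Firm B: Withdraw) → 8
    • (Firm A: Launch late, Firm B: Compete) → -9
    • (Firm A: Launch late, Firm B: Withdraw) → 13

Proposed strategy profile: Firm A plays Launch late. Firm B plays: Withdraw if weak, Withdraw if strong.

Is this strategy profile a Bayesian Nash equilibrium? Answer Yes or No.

Yes

Firm A plays Launch late: E[Launch late] = 0.7·(2) + 0.3·(2) = 2; E[Launch early] = -9. Best-responding. ✓
Firm B (product quality weak), facing Launch late: Compete gives -3, Withdraw gives 6. Proposed Withdraw is best. ✓
Firm B (product quality strong), facing Launch late: Compete gives -9, Withdraw gives 13. Proposed Withdraw is best. ✓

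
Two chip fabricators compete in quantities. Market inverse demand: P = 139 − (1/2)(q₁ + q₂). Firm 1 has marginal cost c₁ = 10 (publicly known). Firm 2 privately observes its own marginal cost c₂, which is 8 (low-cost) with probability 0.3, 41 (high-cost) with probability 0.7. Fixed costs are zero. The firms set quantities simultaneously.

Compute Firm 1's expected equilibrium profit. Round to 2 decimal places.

5006.67

Firm 2 with cost c maximizes (139 − (1/2)(q₁+q₂) − c)·q₂, giving q₂(c) = (139 − c − (1/2)q₁).
E[c₂] = 0.3·8 + 0.7·41 = 31.1
Firm 1's FOC against E[q₂] yields q₁ = (139 − 2·10 + E[c₂])/(3/2) = (139 − 20 + 31.1)/(3/2) = 100.067.
E[P] = 139 − (1/2)·(q₁ + E[q₂]) = 60.0333; Firm 1's expected profit = (E[P] − 10)·q₁ = (60.0333 − 10)·100.067 = 5006.67.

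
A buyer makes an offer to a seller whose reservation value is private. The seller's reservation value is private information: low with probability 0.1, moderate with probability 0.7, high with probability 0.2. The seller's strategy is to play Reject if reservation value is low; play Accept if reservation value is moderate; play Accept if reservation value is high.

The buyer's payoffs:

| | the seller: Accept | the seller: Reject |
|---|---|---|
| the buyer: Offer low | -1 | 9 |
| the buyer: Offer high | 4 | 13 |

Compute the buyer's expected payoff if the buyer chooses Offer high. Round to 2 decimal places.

4.90

E[Offer high] = 0.1·13 + 0.7·4 + 0.2·4 = 1.3 + 2.8 + 0.8 = 4.9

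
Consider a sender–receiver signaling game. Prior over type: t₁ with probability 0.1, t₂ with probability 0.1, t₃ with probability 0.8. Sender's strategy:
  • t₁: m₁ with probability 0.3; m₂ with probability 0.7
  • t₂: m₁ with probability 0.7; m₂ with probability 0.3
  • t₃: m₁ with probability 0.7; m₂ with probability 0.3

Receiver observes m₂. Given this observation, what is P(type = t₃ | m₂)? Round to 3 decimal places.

0.706

P(m₂) = 0.1·0.7 + 0.1·0.3 + 0.8·0.3 = 0.34
P(t₃ | m₂) = (0.8·0.3) / 0.34 = 0.24 / 0.34 = 0.705882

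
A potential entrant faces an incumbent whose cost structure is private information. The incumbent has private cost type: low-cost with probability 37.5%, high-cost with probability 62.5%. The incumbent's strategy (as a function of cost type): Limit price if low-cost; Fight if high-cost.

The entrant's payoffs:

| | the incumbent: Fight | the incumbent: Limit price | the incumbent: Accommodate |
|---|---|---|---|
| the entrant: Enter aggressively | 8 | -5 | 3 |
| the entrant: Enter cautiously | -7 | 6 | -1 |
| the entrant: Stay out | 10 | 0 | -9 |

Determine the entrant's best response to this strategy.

Stay out

E[Enter aggressively] = 0.375·(-5) + 0.625·(8) = 3.125
E[Enter cautiously] = 0.375·(6) + 0.625·(-7) = -2.125
E[Stay out] = 0.375·(0) + 0.625·(10) = 6.25
Best response: Stay out (6.25 is the largest).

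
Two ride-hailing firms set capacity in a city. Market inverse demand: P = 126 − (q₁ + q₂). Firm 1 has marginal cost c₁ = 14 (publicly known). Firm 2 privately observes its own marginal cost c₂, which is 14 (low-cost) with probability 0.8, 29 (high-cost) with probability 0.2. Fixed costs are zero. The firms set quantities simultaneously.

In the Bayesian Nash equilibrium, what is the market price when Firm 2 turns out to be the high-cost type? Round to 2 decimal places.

58.33

Firm 2 with cost c maximizes (126 − (q₁+q₂) − c)·q₂, giving q₂(c) = (126 − c − q₁)/2.
E[c₂] = 0.8·14 + 0.2·29 = 17
Firm 1's FOC against E[q₂] yields q₁ = (126 − 2·14 + E[c₂])/3 = (126 − 28 + 17)/3 = 38.3333.
q₂(high-cost) = 29.3333, so P = 126 − (38.3333 + 29.3333) = 58.3333.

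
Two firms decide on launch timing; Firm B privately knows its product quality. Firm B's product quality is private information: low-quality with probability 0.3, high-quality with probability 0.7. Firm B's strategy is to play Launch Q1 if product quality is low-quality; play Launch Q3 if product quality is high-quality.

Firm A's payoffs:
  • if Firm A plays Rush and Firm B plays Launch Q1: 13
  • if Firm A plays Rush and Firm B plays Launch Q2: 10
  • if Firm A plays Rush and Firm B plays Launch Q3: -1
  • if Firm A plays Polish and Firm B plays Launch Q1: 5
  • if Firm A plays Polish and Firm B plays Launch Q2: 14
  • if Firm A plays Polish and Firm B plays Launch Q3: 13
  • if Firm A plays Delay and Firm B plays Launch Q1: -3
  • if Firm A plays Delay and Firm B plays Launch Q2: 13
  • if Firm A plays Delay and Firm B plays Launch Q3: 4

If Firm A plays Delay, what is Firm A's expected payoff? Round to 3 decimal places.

1.900

Take the expectation over Firm B's product quality, weighting each type's action by its prior probability.
E[Delay] = 0.3·(-3) + 0.7·4 = (-0.9) + 2.8 = 1.9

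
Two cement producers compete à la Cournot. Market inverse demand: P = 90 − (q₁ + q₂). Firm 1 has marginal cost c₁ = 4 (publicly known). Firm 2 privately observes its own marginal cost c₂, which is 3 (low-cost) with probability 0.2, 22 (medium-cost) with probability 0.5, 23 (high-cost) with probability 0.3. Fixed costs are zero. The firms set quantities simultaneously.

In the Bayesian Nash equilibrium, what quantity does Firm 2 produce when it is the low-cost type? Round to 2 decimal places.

Firm 2 with cost c maximizes (90 − (q₁+q₂) − c)·q₂, giving q₂(c) = (90 − c − q₁)/2.
E[c₂] = 0.2·3 + 0.5·22 + 0.3·23 = 18.5
Firm 1's FOC against E[q₂] yields q₁ = (90 − 2·4 + E[c₂])/3 = (90 − 8 + 18.5)/3 = 33.5.
q₂(low-cost) = (90 − 3 − 33.5)/2 = 26.75.

26.75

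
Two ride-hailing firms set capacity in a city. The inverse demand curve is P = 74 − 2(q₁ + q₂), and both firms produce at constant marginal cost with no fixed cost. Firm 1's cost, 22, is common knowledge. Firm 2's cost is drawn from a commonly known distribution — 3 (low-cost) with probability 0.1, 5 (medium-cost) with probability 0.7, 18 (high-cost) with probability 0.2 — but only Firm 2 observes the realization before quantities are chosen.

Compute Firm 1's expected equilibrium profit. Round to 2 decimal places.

77.71

Type-c best response for Firm 2: q₂(c) = (74 − c)/4 − q₁/2.
Firm 1 maximizes expected profit; its first-order condition is 74 − 4q₁ − 2E[q₂] − 22 = 0.
Substituting E[q₂] and solving: E[c₂] = 7.4, so q₁ = (74 − 2·22 + 7.4)/6 = 6.23333.
E[P] = 74 − 2·(q₁ + E[q₂]) = 34.4667; Firm 1's expected profit = (E[P] − 22)·q₁ = (34.4667 − 22)·6.23333 = 77.7089.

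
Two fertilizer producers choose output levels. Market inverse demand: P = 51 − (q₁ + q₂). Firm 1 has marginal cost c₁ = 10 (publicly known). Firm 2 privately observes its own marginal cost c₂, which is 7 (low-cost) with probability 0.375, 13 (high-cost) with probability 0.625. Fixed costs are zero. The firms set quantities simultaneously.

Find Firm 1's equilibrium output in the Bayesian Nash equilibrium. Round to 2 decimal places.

Type-c best response for Firm 2: q₂(c) = (51 − c)/2 − q₁/2.
Firm 1 maximizes expected profit; its first-order condition is 51 − 2q₁ − E[q₂] − 10 = 0.
Substituting E[q₂] and solving: E[c₂] = 10.75, so q₁ = (51 − 2·10 + 10.75)/3 = 13.9167.

13.92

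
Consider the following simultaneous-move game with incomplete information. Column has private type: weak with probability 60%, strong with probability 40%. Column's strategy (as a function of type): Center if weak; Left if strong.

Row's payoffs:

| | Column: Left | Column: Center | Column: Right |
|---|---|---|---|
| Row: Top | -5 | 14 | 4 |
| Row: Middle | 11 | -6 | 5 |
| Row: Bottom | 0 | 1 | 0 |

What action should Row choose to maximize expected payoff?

Top

E[Top] = 0.6·(14) + 0.4·(-5) = 6.4
E[Middle] = 0.6·(-6) + 0.4·(11) = 0.8
E[Bottom] = 0.6·(1) + 0.4·(0) = 0.6
Best response: Top (6.4 is the largest).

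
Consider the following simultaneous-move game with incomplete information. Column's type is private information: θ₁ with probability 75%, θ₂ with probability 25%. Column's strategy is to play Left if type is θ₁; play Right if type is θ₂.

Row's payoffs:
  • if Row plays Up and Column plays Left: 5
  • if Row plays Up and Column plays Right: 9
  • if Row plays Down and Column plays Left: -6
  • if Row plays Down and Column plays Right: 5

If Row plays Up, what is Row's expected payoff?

E[Up] = 0.75·5 + 0.25·9 = 3.75 + 2.25 = 6

6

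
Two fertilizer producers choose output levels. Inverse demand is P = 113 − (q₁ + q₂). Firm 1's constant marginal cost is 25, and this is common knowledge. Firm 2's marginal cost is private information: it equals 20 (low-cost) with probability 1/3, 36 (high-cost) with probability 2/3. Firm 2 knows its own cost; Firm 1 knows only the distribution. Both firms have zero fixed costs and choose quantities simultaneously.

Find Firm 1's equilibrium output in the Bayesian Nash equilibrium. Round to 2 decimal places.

Each type of Firm 2 best-responds to q₁; Firm 1 best-responds to the expected q₂ over Firm 2's types.
Firm 2 with cost c maximizes (113 − (q₁+q₂) − c)·q₂, giving q₂(c) = (113 − c − q₁)/2.
E[c₂] = 1/3·20 + 2/3·36 = 30.6667
Firm 1's FOC against E[q₂] yields q₁ = (113 − 2·25 + E[c₂])/3 = (113 − 50 + 30.6667)/3 = 31.2222.

31.22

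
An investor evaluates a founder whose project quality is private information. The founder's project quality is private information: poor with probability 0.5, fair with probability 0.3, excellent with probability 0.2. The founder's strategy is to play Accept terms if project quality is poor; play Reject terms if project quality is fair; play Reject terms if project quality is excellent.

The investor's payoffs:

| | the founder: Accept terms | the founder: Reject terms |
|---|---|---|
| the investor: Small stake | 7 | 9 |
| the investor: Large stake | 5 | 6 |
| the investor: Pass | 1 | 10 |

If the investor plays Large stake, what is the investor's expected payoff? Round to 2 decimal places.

E[Large stake] = 0.5·5 + 0.3·6 + 0.2·6 = 2.5 + 1.8 + 1.2 = 5.5

5.50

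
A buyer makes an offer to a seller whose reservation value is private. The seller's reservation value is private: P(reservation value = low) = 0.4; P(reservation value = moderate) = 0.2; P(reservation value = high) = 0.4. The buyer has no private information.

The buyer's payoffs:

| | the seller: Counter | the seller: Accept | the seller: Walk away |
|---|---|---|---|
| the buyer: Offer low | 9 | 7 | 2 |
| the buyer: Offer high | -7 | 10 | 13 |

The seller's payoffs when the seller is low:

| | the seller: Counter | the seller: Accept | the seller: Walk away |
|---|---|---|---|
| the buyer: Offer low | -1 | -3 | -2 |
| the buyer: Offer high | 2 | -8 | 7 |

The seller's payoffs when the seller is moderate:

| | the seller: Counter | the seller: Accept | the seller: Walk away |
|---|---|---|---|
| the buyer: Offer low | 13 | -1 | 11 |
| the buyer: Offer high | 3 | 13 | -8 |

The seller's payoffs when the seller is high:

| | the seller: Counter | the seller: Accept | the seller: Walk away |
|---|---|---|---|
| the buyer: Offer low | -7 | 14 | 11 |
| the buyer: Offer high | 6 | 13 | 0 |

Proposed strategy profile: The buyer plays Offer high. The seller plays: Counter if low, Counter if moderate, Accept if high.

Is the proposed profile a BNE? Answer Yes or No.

No

The buyer plays Offer high: E[Offer high] = 0.4·(-7) + 0.2·(-7) + 0.4·(10) = -0.2; E[Offer low] = 8.2. Not best-responding. ✗
The seller (reservation value low), facing Offer high: Counter gives 2, Accept gives -8, Walk away gives 7. Proposed Counter is not best — profitable deviation exists. ✗
The seller (reservation value moderate), facing Offer high: Counter gives 3, Accept gives 13, Walk away gives -8. Proposed Counter is not best — profitable deviation exists. ✗
The seller (reservation value high), facing Offer high: Counter gives 6, Accept gives 13, Walk away gives 0. Proposed Accept is best. ✓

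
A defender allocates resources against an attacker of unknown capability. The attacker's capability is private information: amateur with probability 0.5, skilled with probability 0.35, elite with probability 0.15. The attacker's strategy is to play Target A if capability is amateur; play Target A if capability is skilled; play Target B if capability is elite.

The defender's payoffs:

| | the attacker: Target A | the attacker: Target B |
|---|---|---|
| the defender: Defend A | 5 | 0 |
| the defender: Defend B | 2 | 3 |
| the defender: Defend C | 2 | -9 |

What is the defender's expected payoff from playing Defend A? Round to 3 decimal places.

4.250

Take the expectation over the attacker's capability, weighting each type's action by its prior probability.
E[Defend A] = 0.5·5 + 0.35·5 + 0.15·0 = 2.5 + 1.75 + 0 = 4.25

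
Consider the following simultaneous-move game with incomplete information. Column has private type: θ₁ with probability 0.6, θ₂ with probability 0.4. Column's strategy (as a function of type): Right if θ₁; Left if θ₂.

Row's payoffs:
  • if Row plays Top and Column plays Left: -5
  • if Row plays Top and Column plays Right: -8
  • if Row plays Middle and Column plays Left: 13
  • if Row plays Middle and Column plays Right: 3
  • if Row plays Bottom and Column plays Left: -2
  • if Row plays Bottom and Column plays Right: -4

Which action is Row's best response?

Middle

E[Top] = 0.6·(-8) + 0.4·(-5) = -6.8
E[Middle] = 0.6·(3) + 0.4·(13) = 7
E[Bottom] = 0.6·(-4) + 0.4·(-2) = -3.2
Best response: Middle (7 is the largest).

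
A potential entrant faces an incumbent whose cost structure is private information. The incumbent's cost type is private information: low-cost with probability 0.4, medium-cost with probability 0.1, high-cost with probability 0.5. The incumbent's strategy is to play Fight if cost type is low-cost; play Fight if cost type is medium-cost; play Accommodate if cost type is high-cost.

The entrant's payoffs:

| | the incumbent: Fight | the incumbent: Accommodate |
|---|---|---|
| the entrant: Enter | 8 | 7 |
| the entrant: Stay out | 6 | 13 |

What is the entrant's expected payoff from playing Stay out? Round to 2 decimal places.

E[Stay out] = 0.4·6 + 0.1·6 + 0.5·13 = 2.4 + 0.6 + 6.5 = 9.5

9.50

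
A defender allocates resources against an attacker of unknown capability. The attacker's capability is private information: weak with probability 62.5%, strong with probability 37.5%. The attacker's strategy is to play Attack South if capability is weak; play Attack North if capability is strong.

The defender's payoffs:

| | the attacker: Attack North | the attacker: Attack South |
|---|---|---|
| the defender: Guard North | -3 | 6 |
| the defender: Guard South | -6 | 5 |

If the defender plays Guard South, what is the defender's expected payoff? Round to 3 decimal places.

0.875

E[Guard South] = 0.625·5 + 0.375·(-6) = 3.125 + (-2.25) = 0.875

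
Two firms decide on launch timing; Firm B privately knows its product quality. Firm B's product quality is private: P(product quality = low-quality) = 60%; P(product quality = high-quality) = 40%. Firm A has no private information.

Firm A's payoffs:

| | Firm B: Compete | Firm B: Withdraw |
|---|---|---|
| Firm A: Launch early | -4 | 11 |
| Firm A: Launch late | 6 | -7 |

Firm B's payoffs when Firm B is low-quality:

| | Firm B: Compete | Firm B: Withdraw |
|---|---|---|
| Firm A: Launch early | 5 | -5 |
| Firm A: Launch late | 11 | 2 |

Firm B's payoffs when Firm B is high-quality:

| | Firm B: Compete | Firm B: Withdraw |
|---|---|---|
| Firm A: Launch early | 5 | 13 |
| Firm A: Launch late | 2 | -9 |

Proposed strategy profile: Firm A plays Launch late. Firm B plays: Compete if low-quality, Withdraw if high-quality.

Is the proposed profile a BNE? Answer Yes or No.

A profile is a BNE iff every type of every player is best-responding given beliefs about the other side.
Firm A plays Launch late: E[Launch late] = 0.6·(6) + 0.4·(-7) = 0.8; E[Launch early] = 2. Not best-responding. ✗
Firm B (product quality low-quality), facing Launch late: Compete gives 11, Withdraw gives 2. Proposed Compete is best. ✓
Firm B (product quality high-quality), facing Launch late: Compete gives 2, Withdraw gives -9. Proposed Withdraw is not best — profitable deviation exists. ✗

No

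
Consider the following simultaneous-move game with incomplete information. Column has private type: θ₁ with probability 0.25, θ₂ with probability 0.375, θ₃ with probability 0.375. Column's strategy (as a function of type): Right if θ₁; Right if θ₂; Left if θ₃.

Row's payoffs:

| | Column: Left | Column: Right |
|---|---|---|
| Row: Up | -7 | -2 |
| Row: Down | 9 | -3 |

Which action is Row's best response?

Down

Compute Row's expected payoff for each action, taking the expectation over Column's type.
E[Up] = 0.25·(-2) + 0.375·(-2) + 0.375·(-7) = -3.875
E[Down] = 0.25·(-3) + 0.375·(-3) + 0.375·(9) = 1.5
Best response: Down (1.5 is the largest).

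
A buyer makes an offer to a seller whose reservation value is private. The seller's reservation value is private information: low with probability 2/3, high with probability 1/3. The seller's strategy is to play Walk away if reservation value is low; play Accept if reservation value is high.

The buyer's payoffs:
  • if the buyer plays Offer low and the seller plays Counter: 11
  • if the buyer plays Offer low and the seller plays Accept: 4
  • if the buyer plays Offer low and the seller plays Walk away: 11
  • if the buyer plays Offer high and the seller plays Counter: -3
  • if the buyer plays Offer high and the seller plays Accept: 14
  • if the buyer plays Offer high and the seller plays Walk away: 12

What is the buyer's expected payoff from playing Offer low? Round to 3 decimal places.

Take the expectation over the seller's reservation value, weighting each type's action by its prior probability.
E[Offer low] = 2/3·11 + 1/3·4 = 22/3 + 4/3 = 26/3

8.667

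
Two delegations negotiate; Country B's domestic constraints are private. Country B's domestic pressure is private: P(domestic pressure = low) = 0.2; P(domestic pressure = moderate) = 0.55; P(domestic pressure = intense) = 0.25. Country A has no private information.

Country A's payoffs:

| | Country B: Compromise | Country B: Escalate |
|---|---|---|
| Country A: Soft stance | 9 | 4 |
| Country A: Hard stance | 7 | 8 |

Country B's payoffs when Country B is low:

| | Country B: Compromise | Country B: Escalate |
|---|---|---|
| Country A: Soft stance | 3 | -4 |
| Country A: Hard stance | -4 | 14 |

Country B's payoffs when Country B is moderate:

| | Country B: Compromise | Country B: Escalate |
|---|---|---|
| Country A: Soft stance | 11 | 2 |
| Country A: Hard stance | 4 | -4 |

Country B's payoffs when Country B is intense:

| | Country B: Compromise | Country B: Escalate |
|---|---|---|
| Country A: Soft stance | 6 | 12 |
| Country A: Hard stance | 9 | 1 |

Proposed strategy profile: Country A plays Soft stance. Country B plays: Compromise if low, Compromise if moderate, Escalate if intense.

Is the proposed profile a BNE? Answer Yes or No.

Yes

A profile is a BNE iff every type of every player is best-responding given beliefs about the other side.
Country A plays Soft stance: E[Soft stance] = 0.2·(9) + 0.55·(9) + 0.25·(4) = 7.75; E[Hard stance] = 7.25. Best-responding. ✓
Country B (domestic pressure low), facing Soft stance: Compromise gives 3, Escalate gives -4. Proposed Compromise is best. ✓
Country B (domestic pressure moderate), facing Soft stance: Compromise gives 11, Escalate gives 2. Proposed Compromise is best. ✓
Country B (domestic pressure intense), facing Soft stance: Compromise gives 6, Escalate gives 12. Proposed Escalate is best. ✓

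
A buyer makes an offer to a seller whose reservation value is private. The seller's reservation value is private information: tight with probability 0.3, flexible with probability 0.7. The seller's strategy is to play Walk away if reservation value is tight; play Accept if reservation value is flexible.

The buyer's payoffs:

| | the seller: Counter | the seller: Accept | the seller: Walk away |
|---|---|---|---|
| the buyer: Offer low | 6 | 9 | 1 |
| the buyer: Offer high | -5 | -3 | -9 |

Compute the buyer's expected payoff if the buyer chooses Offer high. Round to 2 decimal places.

-4.80

Take the expectation over the seller's reservation value, weighting each type's action by its prior probability.
E[Offer high] = 0.3·(-9) + 0.7·(-3) = (-2.7) + (-2.1) = -4.8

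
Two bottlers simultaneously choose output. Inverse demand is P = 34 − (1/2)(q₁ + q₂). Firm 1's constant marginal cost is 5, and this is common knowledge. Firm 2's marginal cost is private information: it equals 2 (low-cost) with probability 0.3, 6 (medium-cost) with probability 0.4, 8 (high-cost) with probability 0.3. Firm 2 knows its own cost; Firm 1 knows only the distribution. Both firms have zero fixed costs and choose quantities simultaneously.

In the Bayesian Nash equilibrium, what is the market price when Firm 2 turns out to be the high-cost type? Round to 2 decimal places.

16.10

Type-c best response for Firm 2: q₂(c) = (34 − c) − q₁/2.
Firm 1 maximizes expected profit; its first-order condition is 34 − q₁ − (1/2)E[q₂] − 5 = 0.
Substituting E[q₂] and solving: E[c₂] = 5.4, so q₁ = (34 − 2·5 + 5.4)/(3/2) = 19.6.
q₂(high-cost) = 16.2, so P = 34 − (1/2)·(19.6 + 16.2) = 16.1.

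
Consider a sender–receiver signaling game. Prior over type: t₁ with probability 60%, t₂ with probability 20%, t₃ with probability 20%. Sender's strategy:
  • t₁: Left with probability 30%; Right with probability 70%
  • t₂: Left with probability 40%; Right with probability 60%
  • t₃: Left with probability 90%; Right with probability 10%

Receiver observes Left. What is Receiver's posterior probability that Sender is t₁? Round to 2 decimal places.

0.41

P(Left) = 0.6·0.3 + 0.2·0.4 + 0.2·0.9 = 0.44
P(t₁ | Left) = (0.6·0.3) / 0.44 = 0.18 / 0.44 = 0.409091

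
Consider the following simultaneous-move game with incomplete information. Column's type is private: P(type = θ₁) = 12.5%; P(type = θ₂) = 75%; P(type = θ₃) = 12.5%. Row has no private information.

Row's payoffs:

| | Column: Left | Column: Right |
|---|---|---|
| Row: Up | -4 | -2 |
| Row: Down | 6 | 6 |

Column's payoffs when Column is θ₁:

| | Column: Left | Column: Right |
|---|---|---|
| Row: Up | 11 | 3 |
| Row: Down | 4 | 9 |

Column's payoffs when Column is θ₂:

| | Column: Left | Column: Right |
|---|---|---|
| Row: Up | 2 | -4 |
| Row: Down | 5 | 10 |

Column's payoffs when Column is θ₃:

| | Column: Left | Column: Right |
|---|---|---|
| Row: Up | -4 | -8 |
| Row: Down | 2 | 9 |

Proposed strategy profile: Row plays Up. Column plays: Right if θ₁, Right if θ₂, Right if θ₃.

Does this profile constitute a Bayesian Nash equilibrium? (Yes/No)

No

A profile is a BNE iff every type of every player is best-responding given beliefs about the other side.
Row plays Up: E[Up] = 0.125·(-2) + 0.75·(-2) + 0.125·(-2) = -2; E[Down] = 6. Not best-responding. ✗
Column (type θ₁), facing Up: Left gives 11, Right gives 3. Proposed Right is not best — profitable deviation exists. ✗
Column (type θ₂), facing Up: Left gives 2, Right gives -4. Proposed Right is not best — profitable deviation exists. ✗
Column (type θ₃), facing Up: Left gives -4, Right gives -8. Proposed Right is not best — profitable deviation exists. ✗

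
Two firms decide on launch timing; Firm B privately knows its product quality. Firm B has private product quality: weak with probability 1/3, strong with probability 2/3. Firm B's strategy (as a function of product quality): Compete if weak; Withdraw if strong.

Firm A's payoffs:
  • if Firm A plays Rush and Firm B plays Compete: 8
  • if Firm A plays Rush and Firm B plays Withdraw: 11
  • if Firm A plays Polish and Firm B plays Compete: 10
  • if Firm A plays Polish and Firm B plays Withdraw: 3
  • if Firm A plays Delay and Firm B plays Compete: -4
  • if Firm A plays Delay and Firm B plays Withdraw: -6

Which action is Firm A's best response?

E[Rush] = 1/3·(8) + 2/3·(11) = 10
E[Polish] = 1/3·(10) + 2/3·(3) = 16/3
E[Delay] = 1/3·(-4) + 2/3·(-6) = -16/3
Best response: Rush (10 is the largest).

Rush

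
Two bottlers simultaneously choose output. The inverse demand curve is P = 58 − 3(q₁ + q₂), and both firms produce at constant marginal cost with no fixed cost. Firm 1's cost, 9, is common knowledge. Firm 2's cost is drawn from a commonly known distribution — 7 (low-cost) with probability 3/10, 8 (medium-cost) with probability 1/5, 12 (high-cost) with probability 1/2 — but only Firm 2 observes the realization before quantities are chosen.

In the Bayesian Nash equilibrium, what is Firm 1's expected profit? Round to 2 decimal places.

91.48

Each type of Firm 2 best-responds to q₁; Firm 1 best-responds to the expected q₂ over Firm 2's types.
Firm 2 with cost c maximizes (58 − 3(q₁+q₂) − c)·q₂, giving q₂(c) = (58 − c − 3q₁)/6.
E[c₂] = 3/10·7 + 1/5·8 + 1/2·12 = 9.7
Firm 1's FOC against E[q₂] yields q₁ = (58 − 2·9 + E[c₂])/9 = (58 − 18 + 9.7)/9 = 5.52222.
E[P] = 58 − 3·(q₁ + E[q₂]) = 25.5667; Firm 1's expected profit = (E[P] − 9)·q₁ = (25.5667 − 9)·5.52222 = 91.4848.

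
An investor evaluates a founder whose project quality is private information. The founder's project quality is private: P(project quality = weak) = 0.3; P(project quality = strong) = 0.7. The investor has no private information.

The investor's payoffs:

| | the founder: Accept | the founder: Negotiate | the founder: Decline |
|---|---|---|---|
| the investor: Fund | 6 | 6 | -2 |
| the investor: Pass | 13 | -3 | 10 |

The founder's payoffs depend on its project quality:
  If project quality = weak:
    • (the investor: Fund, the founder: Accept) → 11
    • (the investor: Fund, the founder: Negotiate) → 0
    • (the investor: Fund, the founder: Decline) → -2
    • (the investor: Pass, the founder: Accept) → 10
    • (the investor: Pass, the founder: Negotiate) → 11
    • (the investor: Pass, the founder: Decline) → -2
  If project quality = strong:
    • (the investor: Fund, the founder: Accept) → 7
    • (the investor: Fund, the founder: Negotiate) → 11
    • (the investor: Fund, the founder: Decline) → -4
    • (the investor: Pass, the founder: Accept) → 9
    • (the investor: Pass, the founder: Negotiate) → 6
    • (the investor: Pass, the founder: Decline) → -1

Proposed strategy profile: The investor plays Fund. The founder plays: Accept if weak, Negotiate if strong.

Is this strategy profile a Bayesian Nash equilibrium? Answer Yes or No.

The investor plays Fund: E[Fund] = 0.3·(6) + 0.7·(6) = 6; E[Pass] = 1.8. Best-responding. ✓
The founder (project quality weak), facing Fund: Accept gives 11, Negotiate gives 0, Decline gives -2. Proposed Accept is best. ✓
The founder (project quality strong), facing Fund: Accept gives 7, Negotiate gives 11, Decline gives -4. Proposed Negotiate is best. ✓

Yes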